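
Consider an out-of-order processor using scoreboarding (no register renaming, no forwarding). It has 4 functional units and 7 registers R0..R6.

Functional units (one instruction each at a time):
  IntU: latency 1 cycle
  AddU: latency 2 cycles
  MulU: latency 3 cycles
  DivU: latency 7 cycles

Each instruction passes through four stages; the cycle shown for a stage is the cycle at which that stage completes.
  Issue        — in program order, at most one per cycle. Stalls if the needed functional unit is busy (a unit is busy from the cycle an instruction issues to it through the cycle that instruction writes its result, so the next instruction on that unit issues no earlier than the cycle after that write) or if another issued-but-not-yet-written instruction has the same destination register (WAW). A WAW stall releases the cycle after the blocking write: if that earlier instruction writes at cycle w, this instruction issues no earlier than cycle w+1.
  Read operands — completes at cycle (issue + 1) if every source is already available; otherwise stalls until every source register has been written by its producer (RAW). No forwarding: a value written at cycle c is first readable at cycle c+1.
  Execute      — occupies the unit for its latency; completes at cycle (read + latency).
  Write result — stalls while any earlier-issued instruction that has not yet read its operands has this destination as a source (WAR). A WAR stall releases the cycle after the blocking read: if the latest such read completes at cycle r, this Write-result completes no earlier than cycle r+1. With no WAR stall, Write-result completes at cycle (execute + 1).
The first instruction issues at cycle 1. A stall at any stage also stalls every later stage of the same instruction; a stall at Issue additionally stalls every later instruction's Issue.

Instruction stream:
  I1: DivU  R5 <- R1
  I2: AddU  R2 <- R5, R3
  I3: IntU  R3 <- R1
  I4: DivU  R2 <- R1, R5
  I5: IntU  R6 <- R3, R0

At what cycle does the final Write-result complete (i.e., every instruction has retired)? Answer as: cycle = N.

cycle = 24

I1: IS=1 RO=2 EX=9 WR=10
I2: IS=2 RO=11 EX=13 WR=14  [RAW R5: wait I1 write@10]
I3: IS=3 RO=4 EX=5 WR=12  [WAR R3: wait I2 read@11]
I4: IS=15 RO=16 EX=23 WR=24  [WAW R2: wait I2 write@14]
I5: IS=16 RO=17 EX=18 WR=19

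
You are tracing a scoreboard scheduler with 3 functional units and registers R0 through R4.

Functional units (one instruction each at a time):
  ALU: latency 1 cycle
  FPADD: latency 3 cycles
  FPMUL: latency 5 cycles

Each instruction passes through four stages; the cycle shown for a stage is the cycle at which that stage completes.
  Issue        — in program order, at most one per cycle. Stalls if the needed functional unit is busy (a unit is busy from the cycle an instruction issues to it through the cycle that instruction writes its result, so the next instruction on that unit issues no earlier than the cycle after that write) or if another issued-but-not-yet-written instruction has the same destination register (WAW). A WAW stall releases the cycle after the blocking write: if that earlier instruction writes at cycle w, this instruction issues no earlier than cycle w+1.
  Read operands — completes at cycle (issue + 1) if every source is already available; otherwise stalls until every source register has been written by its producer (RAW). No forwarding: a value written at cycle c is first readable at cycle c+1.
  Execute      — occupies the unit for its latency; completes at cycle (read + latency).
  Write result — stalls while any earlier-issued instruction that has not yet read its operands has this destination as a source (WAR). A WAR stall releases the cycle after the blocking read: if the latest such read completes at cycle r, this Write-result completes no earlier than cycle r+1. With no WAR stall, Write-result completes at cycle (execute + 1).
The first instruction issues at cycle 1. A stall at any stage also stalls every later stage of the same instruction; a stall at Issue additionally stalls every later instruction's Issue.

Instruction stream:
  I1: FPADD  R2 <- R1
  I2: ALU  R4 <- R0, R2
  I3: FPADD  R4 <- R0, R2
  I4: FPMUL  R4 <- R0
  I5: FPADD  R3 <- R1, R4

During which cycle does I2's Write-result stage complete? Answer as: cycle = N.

I1  is:1  ro:2  ex:5  wr:6
I2  is:2  ro:7  ex:8  wr:9  — RAW R2: wait I1 write@6
I3  is:10  ro:11  ex:14  wr:15  — WAW R4: wait I2 write@9
I4  is:16  ro:17  ex:22  wr:23  — WAW R4: wait I3 write@15
I5  is:17  ro:24  ex:27  wr:28  — RAW R4: wait I4 write@23

cycle = 9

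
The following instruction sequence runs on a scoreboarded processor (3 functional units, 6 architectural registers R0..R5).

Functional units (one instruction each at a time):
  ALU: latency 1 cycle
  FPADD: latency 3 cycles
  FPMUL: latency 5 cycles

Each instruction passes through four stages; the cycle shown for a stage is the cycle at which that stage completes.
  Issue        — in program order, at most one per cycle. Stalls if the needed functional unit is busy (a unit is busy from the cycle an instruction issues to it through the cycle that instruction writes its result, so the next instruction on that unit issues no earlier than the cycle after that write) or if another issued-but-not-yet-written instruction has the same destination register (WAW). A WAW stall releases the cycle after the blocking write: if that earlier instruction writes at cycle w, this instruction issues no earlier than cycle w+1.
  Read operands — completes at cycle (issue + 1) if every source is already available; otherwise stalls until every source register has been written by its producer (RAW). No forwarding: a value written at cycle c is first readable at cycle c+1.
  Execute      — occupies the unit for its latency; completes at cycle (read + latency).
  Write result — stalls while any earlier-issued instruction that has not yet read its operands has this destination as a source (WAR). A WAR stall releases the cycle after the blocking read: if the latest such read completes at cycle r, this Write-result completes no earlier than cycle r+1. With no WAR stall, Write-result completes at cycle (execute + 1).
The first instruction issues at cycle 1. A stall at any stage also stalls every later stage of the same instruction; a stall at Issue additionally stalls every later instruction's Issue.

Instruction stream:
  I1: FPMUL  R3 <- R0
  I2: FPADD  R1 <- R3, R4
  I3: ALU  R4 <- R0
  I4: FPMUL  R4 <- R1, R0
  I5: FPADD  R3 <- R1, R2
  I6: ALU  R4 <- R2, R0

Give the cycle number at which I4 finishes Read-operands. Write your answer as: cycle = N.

c1: I1 dispatched to FPMUL
c2: I1 operands ready | I2 dispatched to FPADD
c3: I3 dispatched to ALU
c4: I3 operands ready
c5: I3 complete
c7: I1 complete
c8: R3←I1
c9: I2 operands ready
c10: R4←I3
c11: I4 dispatched to FPMUL
c12: I2 complete
c13: R1←I2
c14: I4 operands ready | I5 dispatched to FPADD
c15: I5 operands ready
c18: I5 complete
c19: I4 complete | R3←I5
c20: R4←I4
c21: I6 dispatched to ALU
c22: I6 operands ready
c23: I6 complete
c24: R4←I6

cycle = 14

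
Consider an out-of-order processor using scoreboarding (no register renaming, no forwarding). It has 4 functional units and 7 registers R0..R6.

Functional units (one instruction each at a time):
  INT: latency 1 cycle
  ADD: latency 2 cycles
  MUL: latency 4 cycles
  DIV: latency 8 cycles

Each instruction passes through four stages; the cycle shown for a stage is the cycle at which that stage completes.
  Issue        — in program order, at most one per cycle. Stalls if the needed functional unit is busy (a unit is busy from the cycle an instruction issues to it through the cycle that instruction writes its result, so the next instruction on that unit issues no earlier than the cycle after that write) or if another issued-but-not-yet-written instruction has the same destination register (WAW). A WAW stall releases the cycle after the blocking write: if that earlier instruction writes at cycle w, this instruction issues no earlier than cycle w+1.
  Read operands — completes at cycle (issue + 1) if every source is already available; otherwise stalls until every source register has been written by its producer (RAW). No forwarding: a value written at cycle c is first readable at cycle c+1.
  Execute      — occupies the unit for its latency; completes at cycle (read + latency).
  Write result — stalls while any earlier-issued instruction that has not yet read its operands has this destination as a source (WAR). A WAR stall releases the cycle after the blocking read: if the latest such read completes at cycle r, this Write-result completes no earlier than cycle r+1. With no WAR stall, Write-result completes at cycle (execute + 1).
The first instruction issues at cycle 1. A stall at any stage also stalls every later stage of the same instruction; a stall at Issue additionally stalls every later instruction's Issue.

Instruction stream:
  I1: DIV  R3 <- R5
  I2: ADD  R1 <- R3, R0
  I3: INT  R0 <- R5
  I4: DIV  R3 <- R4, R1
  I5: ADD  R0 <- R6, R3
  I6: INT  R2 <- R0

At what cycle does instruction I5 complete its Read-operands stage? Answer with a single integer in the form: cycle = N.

[1] I1→DIV
[2] I1 RO | I2→ADD
[3] I3→INT
[4] I3 RO
[5] I3 EX
[10] I1 EX
[11] I1 WR R3
[12] I2 RO | I4→DIV
[13] I3 WR R0
[14] I2 EX
[15] I2 WR R1
[16] I4 RO | I5→ADD
[17] I6→INT
[24] I4 EX
[25] I4 WR R3
[26] I5 RO
[28] I5 EX
[29] I5 WR R0
[30] I6 RO
[31] I6 EX
[32] I6 WR R2

cycle = 26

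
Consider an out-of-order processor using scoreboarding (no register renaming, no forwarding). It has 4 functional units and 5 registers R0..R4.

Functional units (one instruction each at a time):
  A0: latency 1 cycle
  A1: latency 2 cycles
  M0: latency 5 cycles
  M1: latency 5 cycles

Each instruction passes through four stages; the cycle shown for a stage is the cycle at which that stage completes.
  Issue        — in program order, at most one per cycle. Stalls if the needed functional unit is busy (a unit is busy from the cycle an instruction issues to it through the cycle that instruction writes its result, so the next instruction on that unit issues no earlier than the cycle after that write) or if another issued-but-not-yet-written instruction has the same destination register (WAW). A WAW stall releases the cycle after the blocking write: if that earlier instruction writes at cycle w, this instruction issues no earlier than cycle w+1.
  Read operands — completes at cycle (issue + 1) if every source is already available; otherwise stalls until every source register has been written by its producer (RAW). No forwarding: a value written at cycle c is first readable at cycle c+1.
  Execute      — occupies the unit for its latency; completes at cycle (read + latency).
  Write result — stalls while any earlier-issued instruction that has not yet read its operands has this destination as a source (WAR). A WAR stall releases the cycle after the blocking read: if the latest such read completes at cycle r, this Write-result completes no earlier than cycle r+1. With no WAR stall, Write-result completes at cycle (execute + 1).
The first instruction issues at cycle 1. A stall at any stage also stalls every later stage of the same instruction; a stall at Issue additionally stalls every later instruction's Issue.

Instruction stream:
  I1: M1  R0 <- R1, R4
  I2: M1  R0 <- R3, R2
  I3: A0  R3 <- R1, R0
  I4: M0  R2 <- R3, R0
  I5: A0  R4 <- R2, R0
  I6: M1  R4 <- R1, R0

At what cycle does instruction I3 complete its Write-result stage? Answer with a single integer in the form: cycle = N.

cycle = 19

cycle 1: I1 issues→M1
cycle 2: I1 reads
cycle 7: I1 exec-done
cycle 8: I1 writes R0
cycle 9: I2 issues→M1
cycle 10: I2 reads; I3 issues→A0
cycle 11: I4 issues→M0
cycle 15: I2 exec-done
cycle 16: I2 writes R0
cycle 17: I3 reads
cycle 18: I3 exec-done
cycle 19: I3 writes R3
cycle 20: I4 reads; I5 issues→A0
cycle 25: I4 exec-done
cycle 26: I4 writes R2
cycle 27: I5 reads
cycle 28: I5 exec-done
cycle 29: I5 writes R4
cycle 30: I6 issues→M1
cycle 31: I6 reads
cycle 36: I6 exec-done
cycle 37: I6 writes R4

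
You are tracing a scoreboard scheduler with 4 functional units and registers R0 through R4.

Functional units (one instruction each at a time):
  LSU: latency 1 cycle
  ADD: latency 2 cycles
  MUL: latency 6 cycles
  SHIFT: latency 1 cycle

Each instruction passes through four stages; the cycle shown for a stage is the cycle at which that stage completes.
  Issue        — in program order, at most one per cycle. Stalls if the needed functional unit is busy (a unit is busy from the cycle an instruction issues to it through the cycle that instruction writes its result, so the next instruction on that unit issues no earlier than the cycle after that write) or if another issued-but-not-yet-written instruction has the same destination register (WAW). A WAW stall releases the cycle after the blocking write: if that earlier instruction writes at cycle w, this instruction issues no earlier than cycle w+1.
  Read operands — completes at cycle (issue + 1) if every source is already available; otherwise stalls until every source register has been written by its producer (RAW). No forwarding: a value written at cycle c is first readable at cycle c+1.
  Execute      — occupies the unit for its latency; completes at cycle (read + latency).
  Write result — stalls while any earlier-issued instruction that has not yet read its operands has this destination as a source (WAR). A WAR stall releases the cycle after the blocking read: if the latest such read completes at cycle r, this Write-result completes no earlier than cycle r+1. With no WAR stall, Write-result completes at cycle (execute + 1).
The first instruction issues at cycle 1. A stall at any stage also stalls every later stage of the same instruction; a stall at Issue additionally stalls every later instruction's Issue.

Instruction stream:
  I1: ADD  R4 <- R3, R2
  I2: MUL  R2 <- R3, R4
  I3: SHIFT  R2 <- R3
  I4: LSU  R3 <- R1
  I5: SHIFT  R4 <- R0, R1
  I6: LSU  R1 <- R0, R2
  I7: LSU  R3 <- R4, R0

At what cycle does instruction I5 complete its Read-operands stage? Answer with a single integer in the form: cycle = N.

I1  is:1  ro:2  ex:4  wr:5
I2  is:2  ro:6  ex:12  wr:13  — RAW R4: wait I1 write@5
I3  is:14  ro:15  ex:16  wr:17  — WAW R2: wait I2 write@13
I4  is:15  ro:16  ex:17  wr:18
I5  is:18  ro:19  ex:20  wr:21  — struct: SHIFT busy until I3 writes@17
I6  is:19  ro:20  ex:21  wr:22
I7  is:23  ro:24  ex:25  wr:26  — struct: LSU busy until I6 writes@22

cycle = 19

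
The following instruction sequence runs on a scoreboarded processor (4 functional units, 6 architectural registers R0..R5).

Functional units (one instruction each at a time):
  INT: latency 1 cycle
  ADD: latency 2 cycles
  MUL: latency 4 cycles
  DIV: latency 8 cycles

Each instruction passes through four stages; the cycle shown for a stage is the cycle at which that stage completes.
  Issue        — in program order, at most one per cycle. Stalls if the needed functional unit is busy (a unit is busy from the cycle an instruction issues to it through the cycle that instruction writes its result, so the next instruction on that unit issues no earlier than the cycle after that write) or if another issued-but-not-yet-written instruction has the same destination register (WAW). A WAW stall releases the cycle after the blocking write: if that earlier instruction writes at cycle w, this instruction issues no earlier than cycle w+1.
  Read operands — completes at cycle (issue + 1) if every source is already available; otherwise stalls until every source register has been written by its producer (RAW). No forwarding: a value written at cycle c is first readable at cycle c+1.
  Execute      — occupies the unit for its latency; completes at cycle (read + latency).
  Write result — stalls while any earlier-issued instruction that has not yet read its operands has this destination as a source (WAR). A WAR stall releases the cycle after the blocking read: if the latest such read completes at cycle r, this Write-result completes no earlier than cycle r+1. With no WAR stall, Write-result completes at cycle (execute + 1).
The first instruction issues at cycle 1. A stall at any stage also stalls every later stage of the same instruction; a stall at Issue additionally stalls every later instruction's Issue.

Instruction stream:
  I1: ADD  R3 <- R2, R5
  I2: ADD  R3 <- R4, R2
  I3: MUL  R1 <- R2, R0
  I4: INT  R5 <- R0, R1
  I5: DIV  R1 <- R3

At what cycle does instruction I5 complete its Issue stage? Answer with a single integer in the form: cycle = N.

cycle 1: I1→ADD
cycle 2: I1 RO
cycle 4: I1 EX
cycle 5: I1 WR R3
cycle 6: I2→ADD
cycle 7: I2 RO, I3→MUL
cycle 8: I3 RO, I4→INT
cycle 9: I2 EX
cycle 10: I2 WR R3
cycle 12: I3 EX
cycle 13: I3 WR R1
cycle 14: I4 RO, I5→DIV
cycle 15: I4 EX, I5 RO
cycle 16: I4 WR R5
cycle 23: I5 EX
cycle 24: I5 WR R1

cycle = 14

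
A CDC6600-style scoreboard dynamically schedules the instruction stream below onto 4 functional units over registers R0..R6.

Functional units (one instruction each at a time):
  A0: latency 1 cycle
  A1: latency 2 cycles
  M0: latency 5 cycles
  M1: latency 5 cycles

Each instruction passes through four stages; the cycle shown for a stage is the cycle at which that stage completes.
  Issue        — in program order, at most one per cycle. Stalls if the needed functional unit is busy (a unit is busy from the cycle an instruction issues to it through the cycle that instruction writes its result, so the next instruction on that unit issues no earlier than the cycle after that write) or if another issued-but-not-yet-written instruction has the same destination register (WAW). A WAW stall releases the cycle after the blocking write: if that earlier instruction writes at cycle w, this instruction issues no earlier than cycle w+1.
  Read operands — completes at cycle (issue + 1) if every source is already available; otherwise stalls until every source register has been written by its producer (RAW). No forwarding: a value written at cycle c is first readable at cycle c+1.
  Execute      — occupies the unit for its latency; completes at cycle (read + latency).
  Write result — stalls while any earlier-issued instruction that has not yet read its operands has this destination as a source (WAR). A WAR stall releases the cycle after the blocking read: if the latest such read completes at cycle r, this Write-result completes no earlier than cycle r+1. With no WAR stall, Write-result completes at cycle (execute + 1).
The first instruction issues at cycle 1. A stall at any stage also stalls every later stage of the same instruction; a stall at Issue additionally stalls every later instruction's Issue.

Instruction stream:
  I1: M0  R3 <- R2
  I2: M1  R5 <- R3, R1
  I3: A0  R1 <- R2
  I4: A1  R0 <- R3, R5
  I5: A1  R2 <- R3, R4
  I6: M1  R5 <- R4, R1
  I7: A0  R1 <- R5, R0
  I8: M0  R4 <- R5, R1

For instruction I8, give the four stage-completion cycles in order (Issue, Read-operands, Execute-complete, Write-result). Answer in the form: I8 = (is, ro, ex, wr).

I8 = (23, 32, 37, 38)

[I1] 1/2/7/8
[I2] 2/9/14/15  (RAW R3: wait I1 write@8)
[I3] 3/4/5/10  (WAR R1: wait I2 read@9)
[I4] 4/16/18/19  (RAW R5: wait I2 write@15)
[I5] 20/21/23/24  (struct: A1 busy until I4 writes@19)
[I6] 21/22/27/28
[I7] 22/29/30/31  (RAW R5: wait I6 write@28)
[I8] 23/32/37/38  (RAW R1: wait I7 write@31)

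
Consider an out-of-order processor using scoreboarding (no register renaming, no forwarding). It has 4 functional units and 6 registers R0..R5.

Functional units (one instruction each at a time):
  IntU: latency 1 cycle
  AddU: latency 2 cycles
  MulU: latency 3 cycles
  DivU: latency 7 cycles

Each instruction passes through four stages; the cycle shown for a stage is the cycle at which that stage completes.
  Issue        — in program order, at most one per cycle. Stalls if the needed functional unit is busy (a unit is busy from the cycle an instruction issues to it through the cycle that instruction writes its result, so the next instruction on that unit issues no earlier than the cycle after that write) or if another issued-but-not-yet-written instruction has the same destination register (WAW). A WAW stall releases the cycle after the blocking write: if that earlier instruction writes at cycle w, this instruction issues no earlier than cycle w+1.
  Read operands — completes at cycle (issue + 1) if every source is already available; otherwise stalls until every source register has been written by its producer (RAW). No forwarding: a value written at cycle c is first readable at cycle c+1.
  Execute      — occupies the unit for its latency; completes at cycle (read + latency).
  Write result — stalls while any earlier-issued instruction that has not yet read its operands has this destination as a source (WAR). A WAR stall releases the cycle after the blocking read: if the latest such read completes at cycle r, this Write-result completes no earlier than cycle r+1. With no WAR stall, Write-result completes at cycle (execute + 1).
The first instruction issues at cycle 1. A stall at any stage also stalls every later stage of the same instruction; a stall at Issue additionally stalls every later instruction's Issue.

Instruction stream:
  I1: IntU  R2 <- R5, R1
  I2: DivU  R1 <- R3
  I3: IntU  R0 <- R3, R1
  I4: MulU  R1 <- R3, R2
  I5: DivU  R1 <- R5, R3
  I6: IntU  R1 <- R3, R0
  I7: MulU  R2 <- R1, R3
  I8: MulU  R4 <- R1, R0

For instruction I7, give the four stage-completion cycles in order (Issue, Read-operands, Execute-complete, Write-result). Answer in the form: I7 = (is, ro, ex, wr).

I7 = (29, 32, 35, 36)

[1] I1 issues→IntU
[2] I1 reads · I2 issues→DivU
[3] I1 exec-done · I2 reads
[4] I1 writes R2
[5] I3 issues→IntU
[10] I2 exec-done
[11] I2 writes R1
[12] I3 reads · I4 issues→MulU
[13] I3 exec-done · I4 reads
[14] I3 writes R0
[16] I4 exec-done
[17] I4 writes R1
[18] I5 issues→DivU
[19] I5 reads
[26] I5 exec-done
[27] I5 writes R1
[28] I6 issues→IntU
[29] I6 reads · I7 issues→MulU
[30] I6 exec-done
[31] I6 writes R1
[32] I7 reads
[35] I7 exec-done
[36] I7 writes R2
[37] I8 issues→MulU
[38] I8 reads
[41] I8 exec-done
[42] I8 writes R4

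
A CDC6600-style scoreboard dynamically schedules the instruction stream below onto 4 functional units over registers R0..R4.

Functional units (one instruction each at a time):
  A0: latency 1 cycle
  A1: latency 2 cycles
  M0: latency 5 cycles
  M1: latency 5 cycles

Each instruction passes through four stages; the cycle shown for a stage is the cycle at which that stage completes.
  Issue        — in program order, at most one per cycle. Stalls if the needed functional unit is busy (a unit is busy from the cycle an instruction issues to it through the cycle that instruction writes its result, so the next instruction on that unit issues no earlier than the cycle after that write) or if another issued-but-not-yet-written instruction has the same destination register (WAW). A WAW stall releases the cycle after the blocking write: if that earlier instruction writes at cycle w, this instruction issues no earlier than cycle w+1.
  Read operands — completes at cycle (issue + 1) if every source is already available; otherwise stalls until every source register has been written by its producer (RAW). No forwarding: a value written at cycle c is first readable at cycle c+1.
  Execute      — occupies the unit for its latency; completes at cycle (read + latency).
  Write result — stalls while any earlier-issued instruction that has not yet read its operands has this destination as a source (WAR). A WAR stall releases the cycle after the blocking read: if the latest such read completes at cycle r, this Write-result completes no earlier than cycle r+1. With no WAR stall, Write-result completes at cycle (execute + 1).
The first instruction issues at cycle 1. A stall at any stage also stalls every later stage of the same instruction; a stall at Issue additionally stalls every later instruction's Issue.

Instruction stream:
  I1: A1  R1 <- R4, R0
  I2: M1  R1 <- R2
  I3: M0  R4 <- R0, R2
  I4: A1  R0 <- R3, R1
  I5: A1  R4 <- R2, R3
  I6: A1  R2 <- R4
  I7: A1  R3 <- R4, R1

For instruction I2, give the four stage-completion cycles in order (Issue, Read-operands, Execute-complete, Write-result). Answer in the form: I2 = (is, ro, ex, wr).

cycle 1: I1 issues→A1
cycle 2: I1 reads
cycle 4: I1 exec-done
cycle 5: I1 writes R1
cycle 6: I2 issues→M1
cycle 7: I2 reads, I3 issues→M0
cycle 8: I3 reads, I4 issues→A1
cycle 12: I2 exec-done
cycle 13: I2 writes R1, I3 exec-done
cycle 14: I3 writes R4, I4 reads
cycle 16: I4 exec-done
cycle 17: I4 writes R0
cycle 18: I5 issues→A1
cycle 19: I5 reads
cycle 21: I5 exec-done
cycle 22: I5 writes R4
cycle 23: I6 issues→A1
cycle 24: I6 reads
cycle 26: I6 exec-done
cycle 27: I6 writes R2
cycle 28: I7 issues→A1
cycle 29: I7 reads
cycle 31: I7 exec-done
cycle 32: I7 writes R3

I2 = (6, 7, 12, 13)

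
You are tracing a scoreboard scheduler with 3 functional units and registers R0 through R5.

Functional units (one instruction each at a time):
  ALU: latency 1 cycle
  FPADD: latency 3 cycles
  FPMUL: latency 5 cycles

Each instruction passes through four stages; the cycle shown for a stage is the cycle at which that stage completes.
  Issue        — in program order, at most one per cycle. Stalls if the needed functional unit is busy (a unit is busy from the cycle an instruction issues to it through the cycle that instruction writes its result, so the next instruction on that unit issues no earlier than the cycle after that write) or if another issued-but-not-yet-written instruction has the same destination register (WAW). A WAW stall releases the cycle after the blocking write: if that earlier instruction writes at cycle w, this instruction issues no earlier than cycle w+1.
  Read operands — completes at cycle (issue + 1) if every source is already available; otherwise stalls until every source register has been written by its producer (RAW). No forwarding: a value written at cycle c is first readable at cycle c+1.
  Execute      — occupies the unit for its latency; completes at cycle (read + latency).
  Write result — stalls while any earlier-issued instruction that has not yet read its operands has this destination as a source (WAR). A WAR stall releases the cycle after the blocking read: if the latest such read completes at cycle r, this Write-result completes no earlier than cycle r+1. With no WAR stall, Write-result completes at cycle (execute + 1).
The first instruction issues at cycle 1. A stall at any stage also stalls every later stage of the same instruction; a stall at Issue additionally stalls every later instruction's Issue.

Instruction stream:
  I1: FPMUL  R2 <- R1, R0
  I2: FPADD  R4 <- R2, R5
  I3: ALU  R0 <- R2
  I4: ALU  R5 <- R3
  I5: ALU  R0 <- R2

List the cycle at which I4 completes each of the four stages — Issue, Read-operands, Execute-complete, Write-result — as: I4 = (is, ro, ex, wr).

  I1 | 1 | 2 | 7 | 8
  I2 | 2 | 9 | 12 | 13   RAW R2: wait I1 write@8
  I3 | 3 | 9 | 10 | 11   RAW R2: wait I1 write@8
  I4 | 12 | 13 | 14 | 15   struct: ALU busy until I3 writes@11
  I5 | 16 | 17 | 18 | 19   struct: ALU busy until I4 writes@15

I4 = (12, 13, 14, 15)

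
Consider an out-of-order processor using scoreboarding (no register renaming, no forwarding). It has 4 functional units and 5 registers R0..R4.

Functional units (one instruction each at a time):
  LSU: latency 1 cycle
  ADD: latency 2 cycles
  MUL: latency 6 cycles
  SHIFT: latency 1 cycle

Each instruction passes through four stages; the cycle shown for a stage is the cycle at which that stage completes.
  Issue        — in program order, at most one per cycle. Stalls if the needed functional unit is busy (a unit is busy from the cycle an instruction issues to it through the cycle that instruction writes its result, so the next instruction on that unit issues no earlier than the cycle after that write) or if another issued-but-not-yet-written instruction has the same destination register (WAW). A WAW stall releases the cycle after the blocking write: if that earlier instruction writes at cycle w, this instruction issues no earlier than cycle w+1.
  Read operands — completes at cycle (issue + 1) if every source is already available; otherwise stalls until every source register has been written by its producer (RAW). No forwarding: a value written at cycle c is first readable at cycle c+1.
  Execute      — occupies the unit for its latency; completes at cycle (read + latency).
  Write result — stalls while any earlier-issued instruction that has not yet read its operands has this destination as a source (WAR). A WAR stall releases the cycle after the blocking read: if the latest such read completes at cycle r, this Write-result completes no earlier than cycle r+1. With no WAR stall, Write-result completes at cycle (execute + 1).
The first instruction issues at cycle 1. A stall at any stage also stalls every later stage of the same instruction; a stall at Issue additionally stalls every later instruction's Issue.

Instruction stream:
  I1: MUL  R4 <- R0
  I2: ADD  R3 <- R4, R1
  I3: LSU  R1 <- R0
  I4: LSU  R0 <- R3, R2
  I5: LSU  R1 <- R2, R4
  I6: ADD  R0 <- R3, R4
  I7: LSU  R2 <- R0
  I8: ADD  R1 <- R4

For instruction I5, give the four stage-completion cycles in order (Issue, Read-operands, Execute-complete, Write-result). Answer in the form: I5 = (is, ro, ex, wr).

I5 = (17, 18, 19, 20)

cycle 1: issue I1 (MUL)
cycle 2: I1 read-ops; issue I2 (ADD)
cycle 3: issue I3 (LSU)
cycle 4: I3 read-ops
cycle 5: I3 finished on LSU
cycle 8: I1 finished on MUL
cycle 9: I1→R4
cycle 10: I2 read-ops
cycle 11: I3→R1
cycle 12: I2 finished on ADD; issue I4 (LSU)
cycle 13: I2→R3
cycle 14: I4 read-ops
cycle 15: I4 finished on LSU
cycle 16: I4→R0
cycle 17: issue I5 (LSU)
cycle 18: I5 read-ops; issue I6 (ADD)
cycle 19: I5 finished on LSU; I6 read-ops
cycle 20: I5→R1
cycle 21: I6 finished on ADD; issue I7 (LSU)
cycle 22: I6→R0
cycle 23: I7 read-ops; issue I8 (ADD)
cycle 24: I7 finished on LSU; I8 read-ops
cycle 25: I7→R2
cycle 26: I8 finished on ADD
cycle 27: I8→R1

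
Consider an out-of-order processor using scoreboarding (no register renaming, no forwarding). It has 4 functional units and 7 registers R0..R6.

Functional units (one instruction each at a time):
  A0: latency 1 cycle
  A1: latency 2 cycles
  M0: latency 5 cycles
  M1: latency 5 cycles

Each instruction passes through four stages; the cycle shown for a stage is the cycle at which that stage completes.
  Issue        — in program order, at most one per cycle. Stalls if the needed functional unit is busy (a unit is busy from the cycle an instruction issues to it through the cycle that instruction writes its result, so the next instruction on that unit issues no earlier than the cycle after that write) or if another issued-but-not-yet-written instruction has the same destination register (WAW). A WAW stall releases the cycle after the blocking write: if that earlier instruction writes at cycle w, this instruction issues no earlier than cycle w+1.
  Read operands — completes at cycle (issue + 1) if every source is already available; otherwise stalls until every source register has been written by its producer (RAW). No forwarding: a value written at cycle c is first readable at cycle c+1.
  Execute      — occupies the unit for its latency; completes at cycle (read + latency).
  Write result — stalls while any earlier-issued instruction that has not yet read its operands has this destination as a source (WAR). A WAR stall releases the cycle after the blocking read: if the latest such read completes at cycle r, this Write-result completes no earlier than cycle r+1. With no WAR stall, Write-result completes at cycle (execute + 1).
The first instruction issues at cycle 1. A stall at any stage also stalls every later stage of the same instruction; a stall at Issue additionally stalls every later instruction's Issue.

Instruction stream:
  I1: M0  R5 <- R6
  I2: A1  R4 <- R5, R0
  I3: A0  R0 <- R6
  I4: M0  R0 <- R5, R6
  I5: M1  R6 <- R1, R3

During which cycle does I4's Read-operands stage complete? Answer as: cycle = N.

t=1  I1 issues→M0
t=2  I1 reads; I2 issues→A1
t=3  I3 issues→A0
t=4  I3 reads
t=5  I3 exec-done
t=7  I1 exec-done
t=8  I1 writes R5
t=9  I2 reads
t=10  I3 writes R0
t=11  I2 exec-done; I4 issues→M0
t=12  I2 writes R4; I4 reads; I5 issues→M1
t=13  I5 reads
t=17  I4 exec-done
t=18  I4 writes R0; I5 exec-done
t=19  I5 writes R6

cycle = 12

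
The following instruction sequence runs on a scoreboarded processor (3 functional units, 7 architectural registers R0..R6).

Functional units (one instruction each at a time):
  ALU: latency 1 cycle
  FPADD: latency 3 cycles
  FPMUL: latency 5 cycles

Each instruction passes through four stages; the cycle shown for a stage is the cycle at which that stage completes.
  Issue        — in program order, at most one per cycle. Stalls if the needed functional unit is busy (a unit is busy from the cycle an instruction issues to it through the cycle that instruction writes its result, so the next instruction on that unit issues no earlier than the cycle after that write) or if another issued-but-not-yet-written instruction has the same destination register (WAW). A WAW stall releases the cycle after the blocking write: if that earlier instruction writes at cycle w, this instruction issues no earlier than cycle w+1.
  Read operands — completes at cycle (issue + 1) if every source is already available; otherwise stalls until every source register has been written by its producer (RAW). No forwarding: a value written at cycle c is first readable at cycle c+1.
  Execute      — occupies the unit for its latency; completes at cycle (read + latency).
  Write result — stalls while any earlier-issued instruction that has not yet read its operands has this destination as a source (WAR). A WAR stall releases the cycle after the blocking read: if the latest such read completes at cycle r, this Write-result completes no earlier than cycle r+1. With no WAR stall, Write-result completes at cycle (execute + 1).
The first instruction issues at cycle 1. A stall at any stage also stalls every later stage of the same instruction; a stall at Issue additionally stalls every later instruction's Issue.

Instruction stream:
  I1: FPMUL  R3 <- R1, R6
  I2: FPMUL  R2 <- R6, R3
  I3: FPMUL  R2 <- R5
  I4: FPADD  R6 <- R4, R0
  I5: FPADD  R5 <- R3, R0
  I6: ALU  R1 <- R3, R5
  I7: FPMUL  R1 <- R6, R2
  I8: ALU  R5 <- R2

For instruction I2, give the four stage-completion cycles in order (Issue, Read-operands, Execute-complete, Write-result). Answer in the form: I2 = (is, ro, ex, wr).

[1] I1 dispatched to FPMUL
[2] I1 operands ready
[7] I1 complete
[8] R3←I1
[9] I2 dispatched to FPMUL
[10] I2 operands ready
[15] I2 complete
[16] R2←I2
[17] I3 dispatched to FPMUL
[18] I3 operands ready; I4 dispatched to FPADD
[19] I4 operands ready
[22] I4 complete
[23] I3 complete; R6←I4
[24] R2←I3; I5 dispatched to FPADD
[25] I5 operands ready; I6 dispatched to ALU
[28] I5 complete
[29] R5←I5
[30] I6 operands ready
[31] I6 complete
[32] R1←I6
[33] I7 dispatched to FPMUL
[34] I7 operands ready; I8 dispatched to ALU
[35] I8 operands ready
[36] I8 complete
[37] R5←I8
[39] I7 complete
[40] R1←I7

I2 = (9, 10, 15, 16)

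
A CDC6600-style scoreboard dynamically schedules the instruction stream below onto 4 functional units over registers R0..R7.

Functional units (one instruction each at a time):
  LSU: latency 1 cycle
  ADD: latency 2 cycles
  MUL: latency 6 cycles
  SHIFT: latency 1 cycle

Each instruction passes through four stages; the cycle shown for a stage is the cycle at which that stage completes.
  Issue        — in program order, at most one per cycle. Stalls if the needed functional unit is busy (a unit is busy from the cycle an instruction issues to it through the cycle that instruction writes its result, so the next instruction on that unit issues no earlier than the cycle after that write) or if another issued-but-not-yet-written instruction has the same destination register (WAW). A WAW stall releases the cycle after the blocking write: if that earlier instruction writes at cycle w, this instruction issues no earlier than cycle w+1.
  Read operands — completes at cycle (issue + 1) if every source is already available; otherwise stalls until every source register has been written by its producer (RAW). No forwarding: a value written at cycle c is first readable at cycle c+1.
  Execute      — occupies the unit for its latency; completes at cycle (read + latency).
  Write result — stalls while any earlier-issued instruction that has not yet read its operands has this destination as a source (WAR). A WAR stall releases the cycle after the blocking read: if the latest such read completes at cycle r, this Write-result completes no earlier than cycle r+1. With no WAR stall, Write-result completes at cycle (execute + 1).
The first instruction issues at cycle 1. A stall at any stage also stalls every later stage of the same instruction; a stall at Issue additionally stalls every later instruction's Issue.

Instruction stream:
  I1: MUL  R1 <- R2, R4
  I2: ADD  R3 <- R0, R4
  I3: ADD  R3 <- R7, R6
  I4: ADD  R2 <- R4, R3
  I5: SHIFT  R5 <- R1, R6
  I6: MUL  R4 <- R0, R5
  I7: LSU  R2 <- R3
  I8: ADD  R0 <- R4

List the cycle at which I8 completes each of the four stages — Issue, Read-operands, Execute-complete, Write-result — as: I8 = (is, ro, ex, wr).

I1  is:1  ro:2  ex:8  wr:9
I2  is:2  ro:3  ex:5  wr:6
I3  is:7  ro:8  ex:10  wr:11  — struct: ADD busy until I2 writes@6
I4  is:12  ro:13  ex:15  wr:16  — struct: ADD busy until I3 writes@11
I5  is:13  ro:14  ex:15  wr:16
I6  is:14  ro:17  ex:23  wr:24  — RAW R5: wait I5 write@16
I7  is:17  ro:18  ex:19  wr:20  — WAW R2: wait I4 write@16
I8  is:18  ro:25  ex:27  wr:28  — RAW R4: wait I6 write@24

I8 = (18, 25, 27, 28)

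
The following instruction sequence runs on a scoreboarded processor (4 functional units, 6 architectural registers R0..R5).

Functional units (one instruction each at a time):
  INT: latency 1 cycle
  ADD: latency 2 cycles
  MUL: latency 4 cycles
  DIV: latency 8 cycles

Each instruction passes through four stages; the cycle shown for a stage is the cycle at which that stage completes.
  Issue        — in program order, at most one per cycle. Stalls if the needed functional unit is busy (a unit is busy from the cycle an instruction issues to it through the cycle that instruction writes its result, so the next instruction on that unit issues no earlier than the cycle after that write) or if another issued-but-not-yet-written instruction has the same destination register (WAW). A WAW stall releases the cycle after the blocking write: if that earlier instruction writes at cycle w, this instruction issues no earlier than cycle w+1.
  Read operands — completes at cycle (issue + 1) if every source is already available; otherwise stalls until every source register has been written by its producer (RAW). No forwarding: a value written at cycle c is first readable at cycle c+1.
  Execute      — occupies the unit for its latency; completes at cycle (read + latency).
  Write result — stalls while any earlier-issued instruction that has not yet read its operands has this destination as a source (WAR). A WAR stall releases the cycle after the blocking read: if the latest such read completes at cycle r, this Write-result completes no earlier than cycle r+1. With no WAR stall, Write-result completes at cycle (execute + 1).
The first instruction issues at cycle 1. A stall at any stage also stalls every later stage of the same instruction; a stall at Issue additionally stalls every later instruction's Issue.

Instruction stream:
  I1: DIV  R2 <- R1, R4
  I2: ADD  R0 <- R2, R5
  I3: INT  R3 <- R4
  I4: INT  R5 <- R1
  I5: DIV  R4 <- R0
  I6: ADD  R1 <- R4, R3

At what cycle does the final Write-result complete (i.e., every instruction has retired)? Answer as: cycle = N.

I1: IS=1 RO=2 EX=10 WR=11
I2: IS=2 RO=12 EX=14 WR=15  [RAW R2: wait I1 write@11]
I3: IS=3 RO=4 EX=5 WR=6
I4: IS=7 RO=8 EX=9 WR=13  [struct: INT busy until I3 writes@6; WAR R5: wait I2 read@12]
I5: IS=12 RO=16 EX=24 WR=25  [struct: DIV busy until I1 writes@11; RAW R0: wait I2 write@15]
I6: IS=16 RO=26 EX=28 WR=29  [struct: ADD busy until I2 writes@15; RAW R4: wait I5 write@25]

cycle = 29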